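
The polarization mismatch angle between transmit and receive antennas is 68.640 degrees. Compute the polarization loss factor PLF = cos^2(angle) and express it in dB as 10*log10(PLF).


PLF_linear = cos^2(68.640 deg) = 0.1326611
PLF_dB = 10 * log10(0.1326611) = -8.773 dB

-8.773 dB


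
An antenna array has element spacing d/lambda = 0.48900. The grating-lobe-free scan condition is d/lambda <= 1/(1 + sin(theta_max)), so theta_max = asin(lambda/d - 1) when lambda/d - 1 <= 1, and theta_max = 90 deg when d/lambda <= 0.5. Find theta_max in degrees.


lambda/d - 1 = 1/0.48900 - 1 = 1.044990 >= 1
d/lambda <= 0.5, so the array can scan to endfire without grating lobes: theta_max = 90 deg

90 deg


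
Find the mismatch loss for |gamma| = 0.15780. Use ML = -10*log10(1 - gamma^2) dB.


ML = -10 * log10(1 - 0.15780^2) = -10 * log10(0.97509916) = 0.1095 dB

0.1095 dB


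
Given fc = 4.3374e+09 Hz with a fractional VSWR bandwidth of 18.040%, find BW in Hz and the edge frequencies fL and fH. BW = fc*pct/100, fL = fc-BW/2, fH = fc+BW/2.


BW = 4.3374e+09 * 18.040/100 = 7.824670e+08 Hz
fL = 4.3374e+09 - 7.824670e+08/2 = 3.946e+09 Hz
fH = 4.3374e+09 + 7.824670e+08/2 = 4.729e+09 Hz

BW=7.825e+08 Hz, fL=3.946e+09 Hz, fH=4.729e+09 Hz


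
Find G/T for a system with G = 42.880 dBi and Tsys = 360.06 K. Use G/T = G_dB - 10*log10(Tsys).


G/T = 42.880 - 10*log10(360.06) = 42.880 - 25.56375 = 17.32 dB/K

17.32 dB/K


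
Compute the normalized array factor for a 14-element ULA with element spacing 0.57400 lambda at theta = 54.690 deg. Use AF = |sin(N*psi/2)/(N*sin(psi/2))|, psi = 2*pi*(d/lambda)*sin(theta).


psi = 2*pi*0.57400*sin(54.690 deg) = 2.943076 rad
AF = |sin(14*2.943076/2) / (14*sin(2.943076/2))| = 0.07061

0.07061


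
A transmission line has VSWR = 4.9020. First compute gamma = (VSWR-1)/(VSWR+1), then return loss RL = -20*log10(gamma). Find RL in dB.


gamma = (4.9020 - 1) / (4.9020 + 1) = 0.6611318
RL = -20 * log10(0.6611318) = 3.594 dB

3.594 dB


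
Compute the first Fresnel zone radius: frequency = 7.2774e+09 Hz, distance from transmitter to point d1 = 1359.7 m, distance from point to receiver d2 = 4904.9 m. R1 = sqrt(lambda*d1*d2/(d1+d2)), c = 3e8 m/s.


lambda = c / f = 3.0000e+08 / 7.2774e+09 = 0.04122351 m
R1 = sqrt(0.04122351 * 1359.7 * 4904.9 / (1359.7 + 4904.9)) = 6.625 m

6.625 m


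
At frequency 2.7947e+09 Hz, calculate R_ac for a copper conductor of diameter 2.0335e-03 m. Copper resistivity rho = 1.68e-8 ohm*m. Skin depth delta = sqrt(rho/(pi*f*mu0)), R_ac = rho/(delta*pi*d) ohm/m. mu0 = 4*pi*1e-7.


delta = sqrt(1.68e-8 / (pi * 2.7947e+09 * 4*pi*1e-7)) = 1.233977e-06 m
R_ac = 1.68e-8 / (1.233977e-06 * pi * 2.0335e-03) = 2.131 ohm/m

2.131 ohm/m


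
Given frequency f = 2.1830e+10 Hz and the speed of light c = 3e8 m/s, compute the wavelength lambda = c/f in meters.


lambda = c / f = 3.0000e+08 / 2.1830e+10 = 0.01374 m

0.01374 m


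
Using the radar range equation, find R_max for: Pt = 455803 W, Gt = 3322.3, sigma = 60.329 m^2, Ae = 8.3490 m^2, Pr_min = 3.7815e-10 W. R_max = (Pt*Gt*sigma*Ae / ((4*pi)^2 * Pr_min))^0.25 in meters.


R^4 = 455803*3322.3*60.329*8.3490 / ((4*pi)^2 * 3.7815e-10) = 1.277300e+19
R_max = 1.277300e+19^0.25 = 59782 m

59782 m


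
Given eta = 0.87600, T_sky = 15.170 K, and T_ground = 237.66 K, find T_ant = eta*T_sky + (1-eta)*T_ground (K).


T_ant = 0.87600 * 15.170 + (1 - 0.87600) * 237.66 = 42.76 K

42.76 K


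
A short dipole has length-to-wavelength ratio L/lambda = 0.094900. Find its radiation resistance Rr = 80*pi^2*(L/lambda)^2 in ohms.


Rr = 80 * pi^2 * (0.094900)^2 = 80 * 9.869604 * 9.006010e-03 = 7.111 ohm

7.111 ohm


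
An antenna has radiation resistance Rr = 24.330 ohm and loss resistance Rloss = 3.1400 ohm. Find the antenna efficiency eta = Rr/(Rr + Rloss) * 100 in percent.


eta = 24.330 / (24.330 + 3.1400) * 100 = 88.57%

88.57%


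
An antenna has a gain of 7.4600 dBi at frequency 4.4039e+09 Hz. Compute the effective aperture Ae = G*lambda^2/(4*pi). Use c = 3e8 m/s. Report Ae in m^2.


lambda = c / f = 3.0000e+08 / 4.4039e+09 = 0.06812144 m
G_linear = 10^(7.4600/10) = 5.571857
Ae = G_linear * lambda^2 / (4*pi) = 5.571857 * 0.06812144^2 / (4*pi) = 2.058e-03 m^2

2.058e-03 m^2


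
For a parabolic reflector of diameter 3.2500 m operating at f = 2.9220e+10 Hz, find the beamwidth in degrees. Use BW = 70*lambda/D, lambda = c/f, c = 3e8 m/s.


lambda = c / f = 3.0000e+08 / 2.9220e+10 = 0.01026694 m
BW = 70 * 0.01026694 / 3.2500 = 0.2211 deg

0.2211 deg


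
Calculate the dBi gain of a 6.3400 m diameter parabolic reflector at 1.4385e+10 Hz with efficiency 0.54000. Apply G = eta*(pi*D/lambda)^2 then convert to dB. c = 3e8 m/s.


lambda = c / f = 3.0000e+08 / 1.4385e+10 = 0.02085506 m
G_linear = 0.54000 * (pi * 6.3400 / 0.02085506)^2 = 492548.7
G_dBi = 10 * log10(492548.7) = 56.92 dBi

56.92 dBi


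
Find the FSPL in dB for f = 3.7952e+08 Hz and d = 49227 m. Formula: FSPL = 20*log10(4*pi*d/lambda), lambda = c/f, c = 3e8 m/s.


lambda = c / f = 3.0000e+08 / 3.7952e+08 = 0.7904722 m
FSPL = 20 * log10(4*pi*49227/0.7904722) = 117.9 dB

117.9 dB


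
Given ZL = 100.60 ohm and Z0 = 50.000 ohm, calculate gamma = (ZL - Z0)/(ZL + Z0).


gamma = (100.60 - 50.000) / (100.60 + 50.000) = 0.3360

0.3360


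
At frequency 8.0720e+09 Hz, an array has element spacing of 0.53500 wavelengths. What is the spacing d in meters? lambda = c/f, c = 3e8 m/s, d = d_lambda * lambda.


lambda = c / f = 3.0000e+08 / 8.0720e+09 = 0.03716551 m
d = 0.53500 * 0.03716551 = 0.01988 m

0.01988 m


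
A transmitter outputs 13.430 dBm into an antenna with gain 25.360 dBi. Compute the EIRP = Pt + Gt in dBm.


EIRP = Pt + Gt = 13.430 + 25.360 = 38.79 dBm

38.79 dBm


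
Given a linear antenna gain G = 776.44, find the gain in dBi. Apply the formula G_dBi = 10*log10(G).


G_dBi = 10 * log10(776.44) = 28.90 dBi

28.90 dBi


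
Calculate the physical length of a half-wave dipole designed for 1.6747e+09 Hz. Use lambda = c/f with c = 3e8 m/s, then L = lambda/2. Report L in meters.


lambda = c / f = 3.0000e+08 / 1.6747e+09 = 0.1791366 m
L = lambda / 2 = 0.1791366 / 2 = 0.08957 m

0.08957 m


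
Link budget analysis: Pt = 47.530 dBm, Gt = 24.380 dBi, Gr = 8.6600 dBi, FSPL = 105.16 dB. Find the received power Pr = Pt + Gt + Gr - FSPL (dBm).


Pr = 47.530 + 24.380 + 8.6600 - 105.16 = -24.59 dBm

-24.59 dBm


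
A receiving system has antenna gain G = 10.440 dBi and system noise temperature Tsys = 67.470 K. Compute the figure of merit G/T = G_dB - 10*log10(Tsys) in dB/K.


G/T = 10.440 - 10*log10(67.470) = 10.440 - 18.29111 = -7.851 dB/K

-7.851 dB/K


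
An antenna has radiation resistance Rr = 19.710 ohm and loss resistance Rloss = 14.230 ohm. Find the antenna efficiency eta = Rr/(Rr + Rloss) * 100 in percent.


eta = 19.710 / (19.710 + 14.230) * 100 = 58.07%

58.07%


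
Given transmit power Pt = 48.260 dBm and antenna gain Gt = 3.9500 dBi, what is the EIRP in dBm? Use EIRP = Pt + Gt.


EIRP = Pt + Gt = 48.260 + 3.9500 = 52.21 dBm

52.21 dBm


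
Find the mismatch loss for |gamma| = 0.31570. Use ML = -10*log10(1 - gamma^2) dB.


ML = -10 * log10(1 - 0.31570^2) = -10 * log10(0.90033351) = 0.4560 dB

0.4560 dB


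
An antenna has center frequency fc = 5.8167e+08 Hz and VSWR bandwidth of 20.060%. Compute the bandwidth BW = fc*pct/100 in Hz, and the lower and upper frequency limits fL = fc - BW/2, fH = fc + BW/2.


BW = 5.8167e+08 * 20.060/100 = 1.166830e+08 Hz
fL = 5.8167e+08 - 1.166830e+08/2 = 5.233e+08 Hz
fH = 5.8167e+08 + 1.166830e+08/2 = 6.400e+08 Hz

BW=1.167e+08 Hz, fL=5.233e+08 Hz, fH=6.400e+08 Hz


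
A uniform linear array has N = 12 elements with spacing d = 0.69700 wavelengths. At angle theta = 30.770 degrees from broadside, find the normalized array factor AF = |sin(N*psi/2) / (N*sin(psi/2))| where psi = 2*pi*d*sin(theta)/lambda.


psi = 2*pi*0.69700*sin(30.770 deg) = 2.240460 rad
AF = |sin(12*2.240460/2) / (12*sin(2.240460/2))| = 0.07114

0.07114


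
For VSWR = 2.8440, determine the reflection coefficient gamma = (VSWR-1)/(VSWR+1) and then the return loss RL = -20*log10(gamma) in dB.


gamma = (2.8440 - 1) / (2.8440 + 1) = 0.4797086
RL = -20 * log10(0.4797086) = 6.380 dB

6.380 dB


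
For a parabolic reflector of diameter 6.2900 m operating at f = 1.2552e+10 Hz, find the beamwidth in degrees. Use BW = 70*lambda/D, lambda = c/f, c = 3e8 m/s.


lambda = c / f = 3.0000e+08 / 1.2552e+10 = 0.02390057 m
BW = 70 * 0.02390057 / 6.2900 = 0.2660 deg

0.2660 deg


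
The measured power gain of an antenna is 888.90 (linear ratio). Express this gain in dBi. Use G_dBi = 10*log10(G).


G_dBi = 10 * log10(888.90) = 29.49 dBi

29.49 dBi


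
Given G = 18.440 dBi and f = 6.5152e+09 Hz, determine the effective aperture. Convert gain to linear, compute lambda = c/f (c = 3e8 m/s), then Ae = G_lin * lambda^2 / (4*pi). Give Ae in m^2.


lambda = c / f = 3.0000e+08 / 6.5152e+09 = 0.04604617 m
G_linear = 10^(18.440/10) = 69.82324
Ae = G_linear * lambda^2 / (4*pi) = 69.82324 * 0.04604617^2 / (4*pi) = 0.01178 m^2

0.01178 m^2


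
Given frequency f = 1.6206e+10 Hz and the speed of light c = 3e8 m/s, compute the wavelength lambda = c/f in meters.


lambda = c / f = 3.0000e+08 / 1.6206e+10 = 0.01851 m

0.01851 m


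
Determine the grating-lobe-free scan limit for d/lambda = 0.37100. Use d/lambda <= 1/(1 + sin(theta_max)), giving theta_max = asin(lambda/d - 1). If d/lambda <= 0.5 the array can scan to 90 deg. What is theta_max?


lambda/d - 1 = 1/0.37100 - 1 = 1.695418 >= 1
d/lambda <= 0.5, so the array can scan to endfire without grating lobes: theta_max = 90 deg

90 deg


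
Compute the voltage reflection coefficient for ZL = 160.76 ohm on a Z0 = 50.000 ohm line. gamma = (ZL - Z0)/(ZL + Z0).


gamma = (160.76 - 50.000) / (160.76 + 50.000) = 0.5255

0.5255


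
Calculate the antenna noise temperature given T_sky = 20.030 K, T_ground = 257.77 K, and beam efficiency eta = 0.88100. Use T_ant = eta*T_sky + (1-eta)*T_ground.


T_ant = 0.88100 * 20.030 + (1 - 0.88100) * 257.77 = 48.32 K

48.32 K


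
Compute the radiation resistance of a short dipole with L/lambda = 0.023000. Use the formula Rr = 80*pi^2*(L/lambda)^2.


Rr = 80 * pi^2 * (0.023000)^2 = 80 * 9.869604 * 5.290000e-04 = 0.4177 ohm

0.4177 ohm


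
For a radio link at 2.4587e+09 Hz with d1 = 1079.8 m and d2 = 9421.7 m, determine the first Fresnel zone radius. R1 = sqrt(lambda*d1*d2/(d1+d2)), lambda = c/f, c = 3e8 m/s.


lambda = c / f = 3.0000e+08 / 2.4587e+09 = 0.1220157 m
R1 = sqrt(0.1220157 * 1079.8 * 9421.7 / (1079.8 + 9421.7)) = 10.87 m

10.87 m


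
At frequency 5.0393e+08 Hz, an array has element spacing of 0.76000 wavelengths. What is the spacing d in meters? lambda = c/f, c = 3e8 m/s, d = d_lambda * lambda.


lambda = c / f = 3.0000e+08 / 5.0393e+08 = 0.5953208 m
d = 0.76000 * 0.5953208 = 0.4524 m

0.4524 m


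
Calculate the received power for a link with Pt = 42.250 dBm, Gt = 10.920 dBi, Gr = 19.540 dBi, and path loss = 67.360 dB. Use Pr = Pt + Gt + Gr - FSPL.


Pr = 42.250 + 10.920 + 19.540 - 67.360 = 5.35 dBm

5.35 dBm


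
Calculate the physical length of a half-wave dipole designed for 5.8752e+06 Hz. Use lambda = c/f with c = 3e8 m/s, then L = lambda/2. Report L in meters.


lambda = c / f = 3.0000e+08 / 5.8752e+06 = 51.06209 m
L = lambda / 2 = 51.06209 / 2 = 25.53 m

25.53 m


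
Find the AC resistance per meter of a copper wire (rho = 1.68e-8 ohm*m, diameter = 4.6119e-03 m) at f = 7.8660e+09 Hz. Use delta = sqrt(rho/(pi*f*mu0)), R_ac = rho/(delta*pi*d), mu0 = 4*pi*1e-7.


delta = sqrt(1.68e-8 / (pi * 7.8660e+09 * 4*pi*1e-7)) = 7.355256e-07 m
R_ac = 1.68e-8 / (7.355256e-07 * pi * 4.6119e-03) = 1.576 ohm/m

1.576 ohm/m


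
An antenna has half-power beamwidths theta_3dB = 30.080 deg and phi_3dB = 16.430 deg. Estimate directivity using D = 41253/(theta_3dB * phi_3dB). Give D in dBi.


D_linear = 41253 / (30.080 * 16.430) = 83.47187
D_dBi = 10 * log10(83.47187) = 19.22 dBi

19.22 dBi


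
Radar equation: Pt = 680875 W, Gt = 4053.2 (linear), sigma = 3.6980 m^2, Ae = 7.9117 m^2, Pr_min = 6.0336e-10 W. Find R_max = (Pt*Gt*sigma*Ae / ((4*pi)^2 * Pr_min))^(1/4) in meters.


R^4 = 680875*4053.2*3.6980*7.9117 / ((4*pi)^2 * 6.0336e-10) = 8.474340e+17
R_max = 8.474340e+17^0.25 = 30341 m

30341 m


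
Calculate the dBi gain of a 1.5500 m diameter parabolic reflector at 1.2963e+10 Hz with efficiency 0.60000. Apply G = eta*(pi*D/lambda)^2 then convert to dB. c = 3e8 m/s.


lambda = c / f = 3.0000e+08 / 1.2963e+10 = 0.02314279 m
G_linear = 0.60000 * (pi * 1.5500 / 0.02314279)^2 = 26563.36
G_dBi = 10 * log10(26563.36) = 44.24 dBi

44.24 dBi


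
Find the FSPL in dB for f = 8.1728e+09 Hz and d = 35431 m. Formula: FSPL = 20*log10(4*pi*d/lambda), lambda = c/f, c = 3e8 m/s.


lambda = c / f = 3.0000e+08 / 8.1728e+09 = 0.03670713 m
FSPL = 20 * log10(4*pi*35431/0.03670713) = 141.7 dB

141.7 dB


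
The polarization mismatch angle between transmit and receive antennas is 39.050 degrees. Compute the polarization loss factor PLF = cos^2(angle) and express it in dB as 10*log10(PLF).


PLF_linear = cos^2(39.050 deg) = 0.6031021
PLF_dB = 10 * log10(0.6031021) = -2.196 dB

-2.196 dB


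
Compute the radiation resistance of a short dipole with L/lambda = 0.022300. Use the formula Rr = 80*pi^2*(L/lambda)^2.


Rr = 80 * pi^2 * (0.022300)^2 = 80 * 9.869604 * 4.972900e-04 = 0.3926 ohm

0.3926 ohm


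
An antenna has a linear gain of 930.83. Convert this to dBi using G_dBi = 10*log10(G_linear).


G_dBi = 10 * log10(930.83) = 29.69 dBi

29.69 dBi


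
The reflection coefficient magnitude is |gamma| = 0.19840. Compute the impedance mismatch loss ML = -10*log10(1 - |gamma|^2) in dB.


ML = -10 * log10(1 - 0.19840^2) = -10 * log10(0.96063744) = 0.1744 dB

0.1744 dB


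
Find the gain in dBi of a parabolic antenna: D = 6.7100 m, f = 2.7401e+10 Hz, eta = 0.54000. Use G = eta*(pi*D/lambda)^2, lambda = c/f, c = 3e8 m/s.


lambda = c / f = 3.0000e+08 / 2.7401e+10 = 0.01094851 m
G_linear = 0.54000 * (pi * 6.7100 / 0.01094851)^2 = 2.001836e+06
G_dBi = 10 * log10(2.001836e+06) = 63.01 dBi

63.01 dBi


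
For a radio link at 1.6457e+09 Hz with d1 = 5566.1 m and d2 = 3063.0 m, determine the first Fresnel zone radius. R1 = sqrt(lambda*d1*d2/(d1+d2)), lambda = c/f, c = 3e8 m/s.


lambda = c / f = 3.0000e+08 / 1.6457e+09 = 0.1822932 m
R1 = sqrt(0.1822932 * 5566.1 * 3063.0 / (5566.1 + 3063.0)) = 18.98 m

18.98 m


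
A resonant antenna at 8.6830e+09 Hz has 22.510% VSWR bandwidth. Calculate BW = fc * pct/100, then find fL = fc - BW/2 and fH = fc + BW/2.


BW = 8.6830e+09 * 22.510/100 = 1.954543e+09 Hz
fL = 8.6830e+09 - 1.954543e+09/2 = 7.706e+09 Hz
fH = 8.6830e+09 + 1.954543e+09/2 = 9.660e+09 Hz

BW=1.955e+09 Hz, fL=7.706e+09 Hz, fH=9.660e+09 Hz


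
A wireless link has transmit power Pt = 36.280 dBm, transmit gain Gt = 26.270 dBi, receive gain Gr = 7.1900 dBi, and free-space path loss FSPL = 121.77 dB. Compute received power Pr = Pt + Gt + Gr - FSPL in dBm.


Pr = 36.280 + 26.270 + 7.1900 - 121.77 = -52.03 dBm

-52.03 dBm


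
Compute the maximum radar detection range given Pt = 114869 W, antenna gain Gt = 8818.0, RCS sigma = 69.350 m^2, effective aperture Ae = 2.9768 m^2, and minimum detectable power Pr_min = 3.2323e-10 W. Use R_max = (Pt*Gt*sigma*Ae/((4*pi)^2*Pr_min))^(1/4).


R^4 = 114869*8818.0*69.350*2.9768 / ((4*pi)^2 * 3.2323e-10) = 4.096733e+18
R_max = 4.096733e+18^0.25 = 44989 m

44989 m


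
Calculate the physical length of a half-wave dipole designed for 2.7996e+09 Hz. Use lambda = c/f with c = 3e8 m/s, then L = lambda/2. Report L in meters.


lambda = c / f = 3.0000e+08 / 2.7996e+09 = 0.1071582 m
L = lambda / 2 = 0.1071582 / 2 = 0.05358 m

0.05358 m


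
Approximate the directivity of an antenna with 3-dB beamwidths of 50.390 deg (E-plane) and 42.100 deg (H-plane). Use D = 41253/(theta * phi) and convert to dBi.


D_linear = 41253 / (50.390 * 42.100) = 19.44595
D_dBi = 10 * log10(19.44595) = 12.89 dBi

12.89 dBi


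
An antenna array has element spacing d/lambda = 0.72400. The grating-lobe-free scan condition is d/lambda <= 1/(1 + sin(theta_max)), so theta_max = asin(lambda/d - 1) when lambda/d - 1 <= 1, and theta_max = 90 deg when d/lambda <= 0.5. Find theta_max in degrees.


lambda/d - 1 = 1/0.72400 - 1 = 0.3812155
theta_max = asin(0.3812155) = 22.41 deg

22.41 deg


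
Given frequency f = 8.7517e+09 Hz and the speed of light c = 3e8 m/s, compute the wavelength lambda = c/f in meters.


lambda = c / f = 3.0000e+08 / 8.7517e+09 = 0.03428 m

0.03428 m


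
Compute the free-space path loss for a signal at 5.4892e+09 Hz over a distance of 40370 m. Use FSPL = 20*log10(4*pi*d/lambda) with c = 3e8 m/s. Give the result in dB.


lambda = c / f = 3.0000e+08 / 5.4892e+09 = 0.05465277 m
FSPL = 20 * log10(4*pi*40370/0.05465277) = 139.4 dB

139.4 dB


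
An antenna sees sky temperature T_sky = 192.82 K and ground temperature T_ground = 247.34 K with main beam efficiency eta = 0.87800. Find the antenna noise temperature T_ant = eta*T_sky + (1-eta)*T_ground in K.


T_ant = 0.87800 * 192.82 + (1 - 0.87800) * 247.34 = 199.5 K

199.5 K


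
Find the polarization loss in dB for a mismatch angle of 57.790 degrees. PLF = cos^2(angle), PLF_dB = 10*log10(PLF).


PLF_linear = cos^2(57.790 deg) = 0.2841145
PLF_dB = 10 * log10(0.2841145) = -5.465 dB

-5.465 dB


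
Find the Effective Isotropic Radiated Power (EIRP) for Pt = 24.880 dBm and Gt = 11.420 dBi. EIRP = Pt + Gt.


EIRP = Pt + Gt = 24.880 + 11.420 = 36.30 dBm

36.30 dBm


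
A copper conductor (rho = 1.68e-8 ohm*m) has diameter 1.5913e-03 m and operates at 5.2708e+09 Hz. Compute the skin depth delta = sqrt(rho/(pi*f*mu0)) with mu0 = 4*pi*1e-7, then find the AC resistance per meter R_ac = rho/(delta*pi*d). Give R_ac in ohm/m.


delta = sqrt(1.68e-8 / (pi * 5.2708e+09 * 4*pi*1e-7)) = 8.985381e-07 m
R_ac = 1.68e-8 / (8.985381e-07 * pi * 1.5913e-03) = 3.740 ohm/m

3.740 ohm/m


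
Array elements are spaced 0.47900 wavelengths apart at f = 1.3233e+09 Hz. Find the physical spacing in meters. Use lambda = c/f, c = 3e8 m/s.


lambda = c / f = 3.0000e+08 / 1.3233e+09 = 0.2267060 m
d = 0.47900 * 0.2267060 = 0.1086 m

0.1086 m


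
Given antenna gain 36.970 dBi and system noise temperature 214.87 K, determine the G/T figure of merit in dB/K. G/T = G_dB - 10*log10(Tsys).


G/T = 36.970 - 10*log10(214.87) = 36.970 - 23.32176 = 13.65 dB/K

13.65 dB/K


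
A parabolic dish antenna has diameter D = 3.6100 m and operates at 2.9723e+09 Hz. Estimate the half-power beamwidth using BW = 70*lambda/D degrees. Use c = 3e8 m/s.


lambda = c / f = 3.0000e+08 / 2.9723e+09 = 0.1009319 m
BW = 70 * 0.1009319 / 3.6100 = 1.957 deg

1.957 deg


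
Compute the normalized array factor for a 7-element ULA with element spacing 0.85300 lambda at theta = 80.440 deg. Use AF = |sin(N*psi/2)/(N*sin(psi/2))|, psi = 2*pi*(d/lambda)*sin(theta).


psi = 2*pi*0.85300*sin(80.440 deg) = 5.285125 rad
AF = |sin(7*5.285125/2) / (7*sin(5.285125/2))| = 0.1028

0.1028


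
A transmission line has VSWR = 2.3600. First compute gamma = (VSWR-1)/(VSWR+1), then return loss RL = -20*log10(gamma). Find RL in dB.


gamma = (2.3600 - 1) / (2.3600 + 1) = 0.4047619
RL = -20 * log10(0.4047619) = 7.856 dB

7.856 dB


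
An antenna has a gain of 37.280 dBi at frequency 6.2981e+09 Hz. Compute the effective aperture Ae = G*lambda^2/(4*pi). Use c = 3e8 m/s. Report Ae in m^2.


lambda = c / f = 3.0000e+08 / 6.2981e+09 = 0.04763341 m
G_linear = 10^(37.280/10) = 5345.644
Ae = G_linear * lambda^2 / (4*pi) = 5345.644 * 0.04763341^2 / (4*pi) = 0.9652 m^2

0.9652 m^2


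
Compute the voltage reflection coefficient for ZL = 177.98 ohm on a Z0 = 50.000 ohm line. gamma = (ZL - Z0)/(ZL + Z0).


gamma = (177.98 - 50.000) / (177.98 + 50.000) = 0.5614

0.5614


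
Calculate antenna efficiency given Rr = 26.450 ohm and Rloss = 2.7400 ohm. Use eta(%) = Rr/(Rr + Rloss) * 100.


eta = 26.450 / (26.450 + 2.7400) * 100 = 90.61%

90.61%


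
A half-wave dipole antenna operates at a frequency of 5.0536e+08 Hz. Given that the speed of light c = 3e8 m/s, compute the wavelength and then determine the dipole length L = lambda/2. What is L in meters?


lambda = c / f = 3.0000e+08 / 5.0536e+08 = 0.5936362 m
L = lambda / 2 = 0.5936362 / 2 = 0.2968 m

0.2968 m


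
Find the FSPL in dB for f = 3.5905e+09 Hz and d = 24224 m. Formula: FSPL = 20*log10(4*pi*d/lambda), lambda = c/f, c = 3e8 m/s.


lambda = c / f = 3.0000e+08 / 3.5905e+09 = 0.08355382 m
FSPL = 20 * log10(4*pi*24224/0.08355382) = 131.2 dB

131.2 dB


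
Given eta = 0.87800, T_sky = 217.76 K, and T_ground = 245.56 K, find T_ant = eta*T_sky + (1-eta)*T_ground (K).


T_ant = 0.87800 * 217.76 + (1 - 0.87800) * 245.56 = 221.2 K

221.2 K


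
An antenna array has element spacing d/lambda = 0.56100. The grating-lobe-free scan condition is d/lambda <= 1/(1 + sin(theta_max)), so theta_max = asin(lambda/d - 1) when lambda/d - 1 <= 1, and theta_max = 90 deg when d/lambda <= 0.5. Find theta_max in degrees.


lambda/d - 1 = 1/0.56100 - 1 = 0.7825312
theta_max = asin(0.7825312) = 51.49 deg

51.49 deg


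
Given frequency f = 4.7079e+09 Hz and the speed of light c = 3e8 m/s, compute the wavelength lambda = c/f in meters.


lambda = c / f = 3.0000e+08 / 4.7079e+09 = 0.06372 m

0.06372 m


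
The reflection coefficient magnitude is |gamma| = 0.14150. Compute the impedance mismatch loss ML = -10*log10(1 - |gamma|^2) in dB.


ML = -10 * log10(1 - 0.14150^2) = -10 * log10(0.97997775) = 0.08784 dB

0.08784 dB


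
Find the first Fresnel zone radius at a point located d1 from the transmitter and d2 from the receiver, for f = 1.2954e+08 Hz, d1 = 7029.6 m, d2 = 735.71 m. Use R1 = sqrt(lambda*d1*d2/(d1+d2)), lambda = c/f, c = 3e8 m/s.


lambda = c / f = 3.0000e+08 / 1.2954e+08 = 2.315887 m
R1 = sqrt(2.315887 * 7029.6 * 735.71 / (7029.6 + 735.71)) = 39.27 m

39.27 m


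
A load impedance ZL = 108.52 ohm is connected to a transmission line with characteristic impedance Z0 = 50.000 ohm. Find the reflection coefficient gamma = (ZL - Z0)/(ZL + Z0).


gamma = (108.52 - 50.000) / (108.52 + 50.000) = 0.3692

0.3692


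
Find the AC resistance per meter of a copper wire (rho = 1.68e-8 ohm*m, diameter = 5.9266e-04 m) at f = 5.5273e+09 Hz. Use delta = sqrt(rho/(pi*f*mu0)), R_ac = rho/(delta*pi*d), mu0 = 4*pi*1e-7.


delta = sqrt(1.68e-8 / (pi * 5.5273e+09 * 4*pi*1e-7)) = 8.774417e-07 m
R_ac = 1.68e-8 / (8.774417e-07 * pi * 5.9266e-04) = 10.28 ohm/m

10.28 ohm/m


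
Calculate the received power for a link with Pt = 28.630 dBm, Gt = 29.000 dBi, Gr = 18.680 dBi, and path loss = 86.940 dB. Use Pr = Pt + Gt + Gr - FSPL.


Pr = 28.630 + 29.000 + 18.680 - 86.940 = -10.63 dBm

-10.63 dBm


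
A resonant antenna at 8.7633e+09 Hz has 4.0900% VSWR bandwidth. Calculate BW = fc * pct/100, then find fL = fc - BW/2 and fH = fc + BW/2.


BW = 8.7633e+09 * 4.0900/100 = 3.584190e+08 Hz
fL = 8.7633e+09 - 3.584190e+08/2 = 8.584e+09 Hz
fH = 8.7633e+09 + 3.584190e+08/2 = 8.943e+09 Hz

BW=3.584e+08 Hz, fL=8.584e+09 Hz, fH=8.943e+09 Hz


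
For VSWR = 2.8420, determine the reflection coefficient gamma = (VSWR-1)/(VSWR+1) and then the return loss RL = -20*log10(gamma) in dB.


gamma = (2.8420 - 1) / (2.8420 + 1) = 0.4794378
RL = -20 * log10(0.4794378) = 6.385 dB

6.385 dB


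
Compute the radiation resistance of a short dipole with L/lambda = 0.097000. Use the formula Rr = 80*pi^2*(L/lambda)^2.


Rr = 80 * pi^2 * (0.097000)^2 = 80 * 9.869604 * 9.409000e-03 = 7.429 ohm

7.429 ohm


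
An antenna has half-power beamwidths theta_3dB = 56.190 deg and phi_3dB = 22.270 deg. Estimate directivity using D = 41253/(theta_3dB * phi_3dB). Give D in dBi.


D_linear = 41253 / (56.190 * 22.270) = 32.96676
D_dBi = 10 * log10(32.96676) = 15.18 dBi

15.18 dBi


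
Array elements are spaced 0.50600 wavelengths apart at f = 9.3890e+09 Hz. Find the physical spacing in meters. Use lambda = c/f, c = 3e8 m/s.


lambda = c / f = 3.0000e+08 / 9.3890e+09 = 0.03195228 m
d = 0.50600 * 0.03195228 = 0.01617 m

0.01617 m


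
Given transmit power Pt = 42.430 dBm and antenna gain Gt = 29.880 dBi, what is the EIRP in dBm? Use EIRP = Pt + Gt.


EIRP = Pt + Gt = 42.430 + 29.880 = 72.31 dBm

72.31 dBm


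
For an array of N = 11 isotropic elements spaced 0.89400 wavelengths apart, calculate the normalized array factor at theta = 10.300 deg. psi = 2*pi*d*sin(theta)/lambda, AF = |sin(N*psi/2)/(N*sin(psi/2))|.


psi = 2*pi*0.89400*sin(10.300 deg) = 1.004362 rad
AF = |sin(11*1.004362/2) / (11*sin(1.004362/2))| = 0.1300

0.1300


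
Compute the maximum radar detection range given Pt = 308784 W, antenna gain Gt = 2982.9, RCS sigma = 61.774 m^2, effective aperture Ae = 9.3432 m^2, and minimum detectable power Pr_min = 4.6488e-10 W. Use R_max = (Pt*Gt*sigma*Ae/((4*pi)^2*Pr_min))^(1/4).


R^4 = 308784*2982.9*61.774*9.3432 / ((4*pi)^2 * 4.6488e-10) = 7.241595e+18
R_max = 7.241595e+18^0.25 = 51875 m

51875 m


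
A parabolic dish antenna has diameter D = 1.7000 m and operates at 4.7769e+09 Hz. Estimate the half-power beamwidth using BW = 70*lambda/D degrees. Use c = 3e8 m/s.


lambda = c / f = 3.0000e+08 / 4.7769e+09 = 0.06280224 m
BW = 70 * 0.06280224 / 1.7000 = 2.586 deg

2.586 deg


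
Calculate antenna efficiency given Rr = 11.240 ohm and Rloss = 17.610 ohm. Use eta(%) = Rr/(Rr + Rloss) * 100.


eta = 11.240 / (11.240 + 17.610) * 100 = 38.96%

38.96%


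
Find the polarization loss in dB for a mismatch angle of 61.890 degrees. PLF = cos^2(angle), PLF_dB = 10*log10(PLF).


PLF_linear = cos^2(61.890 deg) = 0.2219972
PLF_dB = 10 * log10(0.2219972) = -6.537 dB

-6.537 dB


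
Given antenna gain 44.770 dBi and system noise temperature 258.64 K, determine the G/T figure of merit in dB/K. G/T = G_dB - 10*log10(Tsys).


G/T = 44.770 - 10*log10(258.64) = 44.770 - 24.12696 = 20.64 dB/K

20.64 dB/K


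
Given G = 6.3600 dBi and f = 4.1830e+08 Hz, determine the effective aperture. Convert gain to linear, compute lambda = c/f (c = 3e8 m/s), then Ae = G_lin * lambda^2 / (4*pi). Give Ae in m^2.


lambda = c / f = 3.0000e+08 / 4.1830e+08 = 0.7171886 m
G_linear = 10^(6.3600/10) = 4.325138
Ae = G_linear * lambda^2 / (4*pi) = 4.325138 * 0.7171886^2 / (4*pi) = 0.1770 m^2

0.1770 m^2


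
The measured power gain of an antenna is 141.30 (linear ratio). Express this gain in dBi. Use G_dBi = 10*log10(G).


G_dBi = 10 * log10(141.30) = 21.50 dBi

21.50 dBi


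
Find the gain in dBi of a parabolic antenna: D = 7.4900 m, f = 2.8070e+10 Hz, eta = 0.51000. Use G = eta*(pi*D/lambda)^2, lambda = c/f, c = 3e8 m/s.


lambda = c / f = 3.0000e+08 / 2.8070e+10 = 0.01068757 m
G_linear = 0.51000 * (pi * 7.4900 / 0.01068757)^2 = 2.472155e+06
G_dBi = 10 * log10(2.472155e+06) = 63.93 dBi

63.93 dBi


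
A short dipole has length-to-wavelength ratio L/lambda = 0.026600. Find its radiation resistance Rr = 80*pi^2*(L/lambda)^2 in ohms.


Rr = 80 * pi^2 * (0.026600)^2 = 80 * 9.869604 * 7.075600e-04 = 0.5587 ohm

0.5587 ohm


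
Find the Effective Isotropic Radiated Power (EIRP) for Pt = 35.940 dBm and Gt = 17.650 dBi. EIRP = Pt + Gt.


EIRP = Pt + Gt = 35.940 + 17.650 = 53.59 dBm

53.59 dBm


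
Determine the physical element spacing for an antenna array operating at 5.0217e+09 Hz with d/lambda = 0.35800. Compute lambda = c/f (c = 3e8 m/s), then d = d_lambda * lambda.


lambda = c / f = 3.0000e+08 / 5.0217e+09 = 0.05974073 m
d = 0.35800 * 0.05974073 = 0.02139 m

0.02139 m


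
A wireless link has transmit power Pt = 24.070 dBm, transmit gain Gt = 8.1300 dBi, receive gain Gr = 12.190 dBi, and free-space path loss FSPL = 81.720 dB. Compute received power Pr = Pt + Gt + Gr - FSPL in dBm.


Pr = 24.070 + 8.1300 + 12.190 - 81.720 = -37.33 dBm

-37.33 dBm


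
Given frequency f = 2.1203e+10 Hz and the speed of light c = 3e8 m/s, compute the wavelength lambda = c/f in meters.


lambda = c / f = 3.0000e+08 / 2.1203e+10 = 0.01415 m

0.01415 m


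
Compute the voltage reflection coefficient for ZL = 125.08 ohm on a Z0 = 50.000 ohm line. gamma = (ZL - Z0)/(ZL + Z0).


gamma = (125.08 - 50.000) / (125.08 + 50.000) = 0.4288

0.4288


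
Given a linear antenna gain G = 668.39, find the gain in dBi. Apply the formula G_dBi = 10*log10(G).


G_dBi = 10 * log10(668.39) = 28.25 dBi

28.25 dBi


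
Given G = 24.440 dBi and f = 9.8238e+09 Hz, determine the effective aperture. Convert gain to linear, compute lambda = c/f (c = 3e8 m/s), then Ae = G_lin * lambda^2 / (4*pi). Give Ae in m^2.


lambda = c / f = 3.0000e+08 / 9.8238e+09 = 0.03053808 m
G_linear = 10^(24.440/10) = 277.9713
Ae = G_linear * lambda^2 / (4*pi) = 277.9713 * 0.03053808^2 / (4*pi) = 0.02063 m^2

0.02063 m^2


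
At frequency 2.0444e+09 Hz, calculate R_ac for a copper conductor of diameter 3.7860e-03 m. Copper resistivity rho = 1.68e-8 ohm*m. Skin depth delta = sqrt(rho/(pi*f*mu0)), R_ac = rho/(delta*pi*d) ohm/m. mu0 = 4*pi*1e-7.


delta = sqrt(1.68e-8 / (pi * 2.0444e+09 * 4*pi*1e-7)) = 1.442753e-06 m
R_ac = 1.68e-8 / (1.442753e-06 * pi * 3.7860e-03) = 0.9790 ohm/m

0.9790 ohm/m


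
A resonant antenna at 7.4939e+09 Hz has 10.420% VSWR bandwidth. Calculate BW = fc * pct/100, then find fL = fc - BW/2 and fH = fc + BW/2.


BW = 7.4939e+09 * 10.420/100 = 7.808644e+08 Hz
fL = 7.4939e+09 - 7.808644e+08/2 = 7.103e+09 Hz
fH = 7.4939e+09 + 7.808644e+08/2 = 7.884e+09 Hz

BW=7.809e+08 Hz, fL=7.103e+09 Hz, fH=7.884e+09 Hz


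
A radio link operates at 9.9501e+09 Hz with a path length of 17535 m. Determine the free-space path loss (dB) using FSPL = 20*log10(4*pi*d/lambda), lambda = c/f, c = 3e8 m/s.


lambda = c / f = 3.0000e+08 / 9.9501e+09 = 0.03015045 m
FSPL = 20 * log10(4*pi*17535/0.03015045) = 137.3 dB

137.3 dB


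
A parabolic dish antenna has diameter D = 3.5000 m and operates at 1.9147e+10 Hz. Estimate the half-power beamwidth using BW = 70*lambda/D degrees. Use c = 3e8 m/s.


lambda = c / f = 3.0000e+08 / 1.9147e+10 = 0.01566825 m
BW = 70 * 0.01566825 / 3.5000 = 0.3134 deg

0.3134 deg


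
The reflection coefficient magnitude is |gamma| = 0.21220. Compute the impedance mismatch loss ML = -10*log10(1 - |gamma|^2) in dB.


ML = -10 * log10(1 - 0.21220^2) = -10 * log10(0.95497116) = 0.2001 dB

0.2001 dB


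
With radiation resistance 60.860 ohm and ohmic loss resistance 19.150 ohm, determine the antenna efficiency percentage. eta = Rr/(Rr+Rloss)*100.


eta = 60.860 / (60.860 + 19.150) * 100 = 76.07%

76.07%


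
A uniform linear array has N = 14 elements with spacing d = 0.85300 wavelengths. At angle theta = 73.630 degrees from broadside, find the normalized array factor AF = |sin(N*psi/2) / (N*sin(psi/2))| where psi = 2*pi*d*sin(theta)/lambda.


psi = 2*pi*0.85300*sin(73.630 deg) = 5.142290 rad
AF = |sin(14*5.142290/2) / (14*sin(5.142290/2))| = 0.1311

0.1311


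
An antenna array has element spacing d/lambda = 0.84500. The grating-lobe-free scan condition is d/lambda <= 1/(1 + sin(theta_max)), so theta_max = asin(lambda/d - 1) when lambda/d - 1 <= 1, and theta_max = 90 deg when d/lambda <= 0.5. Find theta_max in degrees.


lambda/d - 1 = 1/0.84500 - 1 = 0.1834320
theta_max = asin(0.1834320) = 10.57 deg

10.57 deg


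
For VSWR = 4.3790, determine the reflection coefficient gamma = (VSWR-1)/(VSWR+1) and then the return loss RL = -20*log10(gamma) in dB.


gamma = (4.3790 - 1) / (4.3790 + 1) = 0.6281837
RL = -20 * log10(0.6281837) = 4.038 dB

4.038 dB


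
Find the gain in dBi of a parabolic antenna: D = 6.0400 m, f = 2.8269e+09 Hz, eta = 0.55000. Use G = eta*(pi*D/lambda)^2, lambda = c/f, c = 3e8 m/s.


lambda = c / f = 3.0000e+08 / 2.8269e+09 = 0.1061233 m
G_linear = 0.55000 * (pi * 6.0400 / 0.1061233)^2 = 17583.88
G_dBi = 10 * log10(17583.88) = 42.45 dBi

42.45 dBi


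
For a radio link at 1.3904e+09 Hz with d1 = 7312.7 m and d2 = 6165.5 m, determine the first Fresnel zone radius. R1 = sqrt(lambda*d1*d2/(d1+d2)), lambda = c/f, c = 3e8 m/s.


lambda = c / f = 3.0000e+08 / 1.3904e+09 = 0.2157652 m
R1 = sqrt(0.2157652 * 7312.7 * 6165.5 / (7312.7 + 6165.5)) = 26.87 m

26.87 m


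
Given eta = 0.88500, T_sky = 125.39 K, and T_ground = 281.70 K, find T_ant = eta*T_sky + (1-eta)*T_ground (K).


T_ant = 0.88500 * 125.39 + (1 - 0.88500) * 281.70 = 143.4 K

143.4 K


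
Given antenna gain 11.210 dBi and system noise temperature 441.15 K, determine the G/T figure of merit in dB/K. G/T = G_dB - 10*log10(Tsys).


G/T = 11.210 - 10*log10(441.15) = 11.210 - 26.44586 = -15.24 dB/K

-15.24 dB/K


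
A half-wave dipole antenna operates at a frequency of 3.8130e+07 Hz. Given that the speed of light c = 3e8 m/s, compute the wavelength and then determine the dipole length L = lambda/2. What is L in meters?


lambda = c / f = 3.0000e+08 / 3.8130e+07 = 7.867821 m
L = lambda / 2 = 7.867821 / 2 = 3.934 m

3.934 m


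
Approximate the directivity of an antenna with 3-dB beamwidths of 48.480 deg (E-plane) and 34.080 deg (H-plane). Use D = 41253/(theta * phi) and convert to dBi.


D_linear = 41253 / (48.480 * 34.080) = 24.96855
D_dBi = 10 * log10(24.96855) = 13.97 dBi

13.97 dBi


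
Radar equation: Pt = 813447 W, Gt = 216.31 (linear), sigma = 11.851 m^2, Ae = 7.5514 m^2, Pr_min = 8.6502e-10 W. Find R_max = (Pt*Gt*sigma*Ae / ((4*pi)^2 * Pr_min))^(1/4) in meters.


R^4 = 813447*216.31*11.851*7.5514 / ((4*pi)^2 * 8.6502e-10) = 1.152769e+17
R_max = 1.152769e+17^0.25 = 18426 m

18426 m


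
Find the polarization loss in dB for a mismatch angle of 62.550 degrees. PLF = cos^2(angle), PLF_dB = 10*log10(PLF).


PLF_linear = cos^2(62.550 deg) = 0.2124974
PLF_dB = 10 * log10(0.2124974) = -6.726 dB

-6.726 dB


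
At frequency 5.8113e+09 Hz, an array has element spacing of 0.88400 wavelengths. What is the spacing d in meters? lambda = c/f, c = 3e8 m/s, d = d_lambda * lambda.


lambda = c / f = 3.0000e+08 / 5.8113e+09 = 0.05162356 m
d = 0.88400 * 0.05162356 = 0.04564 m

0.04564 m


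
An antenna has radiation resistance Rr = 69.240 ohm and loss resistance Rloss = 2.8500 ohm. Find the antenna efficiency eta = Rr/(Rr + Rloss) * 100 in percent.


eta = 69.240 / (69.240 + 2.8500) * 100 = 96.05%

96.05%


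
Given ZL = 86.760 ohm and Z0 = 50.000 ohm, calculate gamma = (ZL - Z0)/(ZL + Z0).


gamma = (86.760 - 50.000) / (86.760 + 50.000) = 0.2688

0.2688


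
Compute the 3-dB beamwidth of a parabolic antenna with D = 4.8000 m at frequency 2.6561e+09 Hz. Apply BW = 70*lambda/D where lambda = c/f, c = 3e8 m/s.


lambda = c / f = 3.0000e+08 / 2.6561e+09 = 0.1129476 m
BW = 70 * 0.1129476 / 4.8000 = 1.647 deg

1.647 deg


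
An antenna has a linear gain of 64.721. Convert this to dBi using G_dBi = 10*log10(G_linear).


G_dBi = 10 * log10(64.721) = 18.11 dBi

18.11 dBi


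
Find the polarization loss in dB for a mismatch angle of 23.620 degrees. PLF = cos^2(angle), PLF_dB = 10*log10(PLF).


PLF_linear = cos^2(23.620 deg) = 0.8394644
PLF_dB = 10 * log10(0.8394644) = -0.7600 dB

-0.7600 dB


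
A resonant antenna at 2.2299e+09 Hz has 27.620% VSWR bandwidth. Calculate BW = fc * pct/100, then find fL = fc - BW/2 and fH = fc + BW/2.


BW = 2.2299e+09 * 27.620/100 = 6.158984e+08 Hz
fL = 2.2299e+09 - 6.158984e+08/2 = 1.922e+09 Hz
fH = 2.2299e+09 + 6.158984e+08/2 = 2.538e+09 Hz

BW=6.159e+08 Hz, fL=1.922e+09 Hz, fH=2.538e+09 Hz


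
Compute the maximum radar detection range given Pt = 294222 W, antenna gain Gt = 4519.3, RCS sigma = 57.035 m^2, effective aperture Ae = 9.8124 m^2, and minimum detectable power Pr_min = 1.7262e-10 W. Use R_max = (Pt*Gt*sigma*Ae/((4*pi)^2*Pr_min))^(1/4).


R^4 = 294222*4519.3*57.035*9.8124 / ((4*pi)^2 * 1.7262e-10) = 2.729934e+19
R_max = 2.729934e+19^0.25 = 72283 m

72283 m


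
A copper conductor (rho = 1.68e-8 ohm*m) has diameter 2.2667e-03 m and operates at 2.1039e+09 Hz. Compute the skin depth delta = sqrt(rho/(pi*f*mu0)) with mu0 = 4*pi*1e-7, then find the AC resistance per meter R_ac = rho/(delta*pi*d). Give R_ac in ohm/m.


delta = sqrt(1.68e-8 / (pi * 2.1039e+09 * 4*pi*1e-7)) = 1.422205e-06 m
R_ac = 1.68e-8 / (1.422205e-06 * pi * 2.2667e-03) = 1.659 ohm/m

1.659 ohm/m


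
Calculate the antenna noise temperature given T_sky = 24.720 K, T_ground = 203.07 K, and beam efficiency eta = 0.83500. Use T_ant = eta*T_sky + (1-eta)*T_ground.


T_ant = 0.83500 * 24.720 + (1 - 0.83500) * 203.07 = 54.15 K

54.15 K


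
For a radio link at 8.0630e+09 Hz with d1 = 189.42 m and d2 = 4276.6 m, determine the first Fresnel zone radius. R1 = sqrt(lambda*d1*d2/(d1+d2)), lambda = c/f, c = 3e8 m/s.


lambda = c / f = 3.0000e+08 / 8.0630e+09 = 0.03720699 m
R1 = sqrt(0.03720699 * 189.42 * 4276.6 / (189.42 + 4276.6)) = 2.598 m

2.598 m


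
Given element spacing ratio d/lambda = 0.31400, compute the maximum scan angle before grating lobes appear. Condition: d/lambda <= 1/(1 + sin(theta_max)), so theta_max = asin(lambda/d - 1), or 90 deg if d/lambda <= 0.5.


lambda/d - 1 = 1/0.31400 - 1 = 2.184713 >= 1
d/lambda <= 0.5, so the array can scan to endfire without grating lobes: theta_max = 90 deg

90 deg


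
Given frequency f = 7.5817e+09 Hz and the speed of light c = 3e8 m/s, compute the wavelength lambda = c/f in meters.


lambda = c / f = 3.0000e+08 / 7.5817e+09 = 0.03957 m

0.03957 m


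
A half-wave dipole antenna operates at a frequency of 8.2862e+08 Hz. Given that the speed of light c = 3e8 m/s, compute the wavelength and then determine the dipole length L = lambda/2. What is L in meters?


lambda = c / f = 3.0000e+08 / 8.2862e+08 = 0.3620477 m
L = lambda / 2 = 0.3620477 / 2 = 0.1810 m

0.1810 m


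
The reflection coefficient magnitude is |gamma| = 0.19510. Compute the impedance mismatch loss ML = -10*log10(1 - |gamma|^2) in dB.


ML = -10 * log10(1 - 0.19510^2) = -10 * log10(0.96193599) = 0.1685 dB

0.1685 dB


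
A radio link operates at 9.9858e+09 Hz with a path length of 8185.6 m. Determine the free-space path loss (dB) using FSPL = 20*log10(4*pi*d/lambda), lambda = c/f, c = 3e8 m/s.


lambda = c / f = 3.0000e+08 / 9.9858e+09 = 0.03004266 m
FSPL = 20 * log10(4*pi*8185.6/0.03004266) = 130.7 dB

130.7 dB


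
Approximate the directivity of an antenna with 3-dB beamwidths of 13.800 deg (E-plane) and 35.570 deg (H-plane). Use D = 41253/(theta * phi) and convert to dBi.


D_linear = 41253 / (13.800 * 35.570) = 84.04127
D_dBi = 10 * log10(84.04127) = 19.24 dBi

19.24 dBi


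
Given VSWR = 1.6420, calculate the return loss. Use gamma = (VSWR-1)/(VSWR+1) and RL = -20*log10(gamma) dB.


gamma = (1.6420 - 1) / (1.6420 + 1) = 0.2429977
RL = -20 * log10(0.2429977) = 12.29 dB

12.29 dB


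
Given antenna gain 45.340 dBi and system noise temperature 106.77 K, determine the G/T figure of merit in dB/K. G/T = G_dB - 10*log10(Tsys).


G/T = 45.340 - 10*log10(106.77) = 45.340 - 20.28449 = 25.06 dB/K

25.06 dB/K


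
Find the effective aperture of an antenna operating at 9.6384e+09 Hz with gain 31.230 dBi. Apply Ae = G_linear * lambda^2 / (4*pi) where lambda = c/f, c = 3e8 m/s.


lambda = c / f = 3.0000e+08 / 9.6384e+09 = 0.03112550 m
G_linear = 10^(31.230/10) = 1327.394
Ae = G_linear * lambda^2 / (4*pi) = 1327.394 * 0.03112550^2 / (4*pi) = 0.1023 m^2

0.1023 m^2


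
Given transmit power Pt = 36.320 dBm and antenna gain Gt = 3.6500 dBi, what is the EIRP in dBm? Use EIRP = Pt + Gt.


EIRP = Pt + Gt = 36.320 + 3.6500 = 39.97 dBm

39.97 dBm


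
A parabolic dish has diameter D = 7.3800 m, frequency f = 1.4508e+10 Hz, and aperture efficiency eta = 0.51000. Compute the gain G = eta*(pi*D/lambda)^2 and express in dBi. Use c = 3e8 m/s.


lambda = c / f = 3.0000e+08 / 1.4508e+10 = 0.02067825 m
G_linear = 0.51000 * (pi * 7.3800 / 0.02067825)^2 = 641143.3
G_dBi = 10 * log10(641143.3) = 58.07 dBi

58.07 dBi
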